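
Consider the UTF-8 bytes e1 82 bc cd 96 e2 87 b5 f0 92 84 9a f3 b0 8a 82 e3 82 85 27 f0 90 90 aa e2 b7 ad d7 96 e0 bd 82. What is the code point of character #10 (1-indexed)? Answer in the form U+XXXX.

Offset 0: leading byte 0xE1 = 11100001 → 3-byte char #1 = E1 82 BC.
Offset 3: leading byte 0xCD = 11001101 → 2-byte char #2 = CD 96.
Offset 5: leading byte 0xE2 = 11100010 → 3-byte char #3 = E2 87 B5.
Offset 8: leading byte 0xF0 = 11110000 → 4-byte char #4 = F0 92 84 9A.
Offset 12: leading byte 0xF3 = 11110011 → 4-byte char #5 = F3 B0 8A 82.
Offset 16: leading byte 0xE3 = 11100011 → 3-byte char #6 = E3 82 85.
Offset 19: leading byte 0x27 = 00100111 → 1-byte char #7 = 27.
Offset 20: leading byte 0xF0 = 11110000 → 4-byte char #8 = F0 90 90 AA.
Offset 24: leading byte 0xE2 = 11100010 → 3-byte char #9 = E2 B7 AD.
Offset 27: leading byte 0xD7 = 11010111 → 2-byte char #10 = D7 96.
Leading byte 0xD7 = 11010111 matches 110xxxxx → 2-byte sequence.
Byte 1: 0xD7 = 11010111, payload 10111 (5 bits).
Byte 2: 0x96 = 10010110 (10xxxxxx ✓), payload 010110.
Concatenate: 10111010110 = 0x5D6 (11 bits → U+05D6).

U+05D6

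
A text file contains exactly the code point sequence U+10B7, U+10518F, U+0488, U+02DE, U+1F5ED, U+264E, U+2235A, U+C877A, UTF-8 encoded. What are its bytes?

U+10B7: 3-byte form → E1 82 B7.
U+10518F: 4-byte form → F4 85 86 8F.
U+0488: 2-byte form → D2 88.
U+02DE: 2-byte form → CB 9E.
U+1F5ED: 4-byte form → F0 9F 97 AD.
U+264E: 3-byte form → E2 99 8E.
U+2235A: 4-byte form → F0 A2 8D 9A.
U+C877A: 4-byte form → F3 88 9D BA.
Concatenated (26 bytes): E1 82 B7 F4 85 86 8F D2 88 CB 9E F0 9F 97 AD E2 99 8E F0 A2 8D 9A F3 88 9D BA.

E1 82 B7 F4 85 86 8F D2 88 CB 9E F0 9F 97 AD E2 99 8E F0 A2 8D 9A F3 88 9D BA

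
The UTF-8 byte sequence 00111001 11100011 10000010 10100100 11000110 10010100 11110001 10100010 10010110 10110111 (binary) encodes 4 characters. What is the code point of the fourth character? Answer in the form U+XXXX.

Offset 0: leading byte 0x39 = 00111001 → 1-byte char #1 = 39.
Offset 1: leading byte 0xE3 = 11100011 → 3-byte char #2 = E3 82 A4.
Offset 4: leading byte 0xC6 = 11000110 → 2-byte char #3 = C6 94.
Offset 6: leading byte 0xF1 = 11110001 → 4-byte char #4 = F1 A2 96 B7.
Leading byte 0xF1 = 11110001 matches 11110xxx → 4-byte sequence.
Byte 1: 0xF1 = 11110001, payload 001 (3 bits).
Byte 2: 0xA2 = 10100010 (10xxxxxx ✓), payload 100010.
Byte 3: 0x96 = 10010110 (10xxxxxx ✓), payload 010110.
Byte 4: 0xB7 = 10110111 (10xxxxxx ✓), payload 110111.
Concatenate: 001100010010110110111 = 0x625B7 (21 bits → U+625B7).

U+625B7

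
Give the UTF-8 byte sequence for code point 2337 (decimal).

U+0921 = 0x921 = 2337 decimal. In range U+0800–U+FFFF → 3-byte form: 1110xxxx 10xxxxxx 10xxxxxx.
Binary (16 bits): 0000100100100001.
Split 4+6+6: 0000 | 100100 | 100001.
Byte 1: 11100000 = 0xE0.
Byte 2: 10100100 = 0xA4.
Byte 3: 10100001 = 0xA1.

E0 A4 A1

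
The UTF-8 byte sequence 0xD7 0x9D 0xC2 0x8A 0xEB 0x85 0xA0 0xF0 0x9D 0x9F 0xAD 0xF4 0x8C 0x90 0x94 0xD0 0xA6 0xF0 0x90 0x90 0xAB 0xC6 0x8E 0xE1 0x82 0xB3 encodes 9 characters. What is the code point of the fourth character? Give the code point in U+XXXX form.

U+1D7ED

Offset 0: leading byte 0xD7 = 11010111 → 2-byte char #1 = D7 9D.
Offset 2: leading byte 0xC2 = 11000010 → 2-byte char #2 = C2 8A.
Offset 4: leading byte 0xEB = 11101011 → 3-byte char #3 = EB 85 A0.
Offset 7: leading byte 0xF0 = 11110000 → 4-byte char #4 = F0 9D 9F AD.
Leading byte 0xF0 = 11110000 matches 11110xxx → 4-byte sequence.
Byte 1: 0xF0 = 11110000, payload 000 (3 bits).
Byte 2: 0x9D = 10011101 (10xxxxxx ✓), payload 011101.
Byte 3: 0x9F = 10011111 (10xxxxxx ✓), payload 011111.
Byte 4: 0xAD = 10101101 (10xxxxxx ✓), payload 101101.
Concatenate: 000011101011111101101 = 0x1D7ED (21 bits → U+1D7ED).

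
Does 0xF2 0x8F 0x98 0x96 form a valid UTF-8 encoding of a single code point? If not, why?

Leading byte 0xF2 = 11110010 → 4-byte form.
Continuation bytes 0x8F=10001111, 0x98=10011000, 0x96=10010110 all match 10xxxxxx.
Decoded value 0x8F616 is ≥ 0x10000 (shortest form) and not a surrogate.

valid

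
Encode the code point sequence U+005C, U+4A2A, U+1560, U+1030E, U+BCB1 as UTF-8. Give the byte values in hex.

5C E4 A8 AA E1 95 A0 F0 90 8C 8E EB B2 B1

U+005C: 1-byte form → 5C.
U+4A2A: 3-byte form → E4 A8 AA.
U+1560: 3-byte form → E1 95 A0.
U+1030E: 4-byte form → F0 90 8C 8E.
U+BCB1: 3-byte form → EB B2 B1.
Concatenated (14 bytes): 5C E4 A8 AA E1 95 A0 F0 90 8C 8E EB B2 B1.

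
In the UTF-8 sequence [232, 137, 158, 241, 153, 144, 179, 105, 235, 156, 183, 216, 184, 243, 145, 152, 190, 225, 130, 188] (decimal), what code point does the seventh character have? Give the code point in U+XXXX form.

U+10BC

Offset 0: leading byte 0xE8 = 11101000 → 3-byte char #1 = E8 89 9E.
Offset 3: leading byte 0xF1 = 11110001 → 4-byte char #2 = F1 99 90 B3.
Offset 7: leading byte 0x69 = 01101001 → 1-byte char #3 = 69.
Offset 8: leading byte 0xEB = 11101011 → 3-byte char #4 = EB 9C B7.
Offset 11: leading byte 0xD8 = 11011000 → 2-byte char #5 = D8 B8.
Offset 13: leading byte 0xF3 = 11110011 → 4-byte char #6 = F3 91 98 BE.
Offset 17: leading byte 0xE1 = 11100001 → 3-byte char #7 = E1 82 BC.
Leading byte 0xE1 = 11100001 matches 1110xxxx → 3-byte sequence.
Byte 1: 0xE1 = 11100001, payload 0001 (4 bits).
Byte 2: 0x82 = 10000010 (10xxxxxx ✓), payload 000010.
Byte 3: 0xBC = 10111100 (10xxxxxx ✓), payload 111100.
Concatenate: 0001000010111100 = 0x10BC (16 bits → U+10BC).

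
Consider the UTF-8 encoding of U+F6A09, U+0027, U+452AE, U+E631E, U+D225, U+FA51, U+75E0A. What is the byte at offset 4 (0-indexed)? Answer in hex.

0x27

U+F6A09 → 4-byte form F3 B6 A8 89 at offsets 0–3.
U+0027 → 1-byte form 27 at offsets 4–4.
Offset 4 falls in char 2's range; it's byte 1 of 27 = 0x27.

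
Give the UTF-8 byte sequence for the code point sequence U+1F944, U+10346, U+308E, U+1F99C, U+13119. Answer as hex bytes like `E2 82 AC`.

F0 9F A5 84 F0 90 8D 86 E3 82 8E F0 9F A6 9C F0 93 84 99

U+1F944: 4-byte form → F0 9F A5 84.
U+10346: 4-byte form → F0 90 8D 86.
U+308E: 3-byte form → E3 82 8E.
U+1F99C: 4-byte form → F0 9F A6 9C.
U+13119: 4-byte form → F0 93 84 99.
Concatenated (19 bytes): F0 9F A5 84 F0 90 8D 86 E3 82 8E F0 9F A6 9C F0 93 84 99.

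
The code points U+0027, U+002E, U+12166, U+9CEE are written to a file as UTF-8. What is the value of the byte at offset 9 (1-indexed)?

0xAE

1-indexed offset 9 is 0-indexed offset 8.
U+0027 → 1-byte form 27 at offsets 0–0.
U+002E → 1-byte form 2E at offsets 1–1.
U+12166 → 4-byte form F0 92 85 A6 at offsets 2–5.
U+9CEE → 3-byte form E9 B3 AE at offsets 6–8.
Offset 8 falls in char 4's range; it's byte 3 of E9 B3 AE = 0xAE.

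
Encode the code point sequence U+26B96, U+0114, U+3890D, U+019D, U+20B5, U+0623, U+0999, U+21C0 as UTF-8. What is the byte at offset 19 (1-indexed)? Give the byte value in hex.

1-indexed offset 19 is 0-indexed offset 18.
U+26B96 → 4-byte form F0 A6 AE 96 at offsets 0–3.
U+0114 → 2-byte form C4 94 at offsets 4–5.
U+3890D → 4-byte form F0 B8 A4 8D at offsets 6–9.
U+019D → 2-byte form C6 9D at offsets 10–11.
U+20B5 → 3-byte form E2 82 B5 at offsets 12–14.
U+0623 → 2-byte form D8 A3 at offsets 15–16.
U+0999 → 3-byte form E0 A6 99 at offsets 17–19.
Offset 18 falls in char 7's range; it's byte 2 of E0 A6 99 = 0xA6.

0xA6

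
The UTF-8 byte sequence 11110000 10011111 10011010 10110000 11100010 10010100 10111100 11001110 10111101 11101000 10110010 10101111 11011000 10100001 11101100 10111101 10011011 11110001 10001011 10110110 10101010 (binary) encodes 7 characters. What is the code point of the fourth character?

Offset 0: leading byte 0xF0 = 11110000 → 4-byte char #1 = F0 9F 9A B0.
Offset 4: leading byte 0xE2 = 11100010 → 3-byte char #2 = E2 94 BC.
Offset 7: leading byte 0xCE = 11001110 → 2-byte char #3 = CE BD.
Offset 9: leading byte 0xE8 = 11101000 → 3-byte char #4 = E8 B2 AF.
Leading byte 0xE8 = 11101000 matches 1110xxxx → 3-byte sequence.
Byte 1: 0xE8 = 11101000, payload 1000 (4 bits).
Byte 2: 0xB2 = 10110010 (10xxxxxx ✓), payload 110010.
Byte 3: 0xAF = 10101111 (10xxxxxx ✓), payload 101111.
Concatenate: 1000110010101111 = 0x8CAF (16 bits → U+8CAF).

U+8CAF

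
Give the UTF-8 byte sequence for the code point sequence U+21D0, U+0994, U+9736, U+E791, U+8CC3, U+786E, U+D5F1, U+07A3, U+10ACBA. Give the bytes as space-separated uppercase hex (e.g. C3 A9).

U+21D0: 3-byte form → E2 87 90.
U+0994: 3-byte form → E0 A6 94.
U+9736: 3-byte form → E9 9C B6.
U+E791: 3-byte form → EE 9E 91.
U+8CC3: 3-byte form → E8 B3 83.
U+786E: 3-byte form → E7 A1 AE.
U+D5F1: 3-byte form → ED 97 B1.
U+07A3: 2-byte form → DE A3.
U+10ACBA: 4-byte form → F4 8A B2 BA.
Concatenated (27 bytes): E2 87 90 E0 A6 94 E9 9C B6 EE 9E 91 E8 B3 83 E7 A1 AE ED 97 B1 DE A3 F4 8A B2 BA.

E2 87 90 E0 A6 94 E9 9C B6 EE 9E 91 E8 B3 83 E7 A1 AE ED 97 B1 DE A3 F4 8A B2 BA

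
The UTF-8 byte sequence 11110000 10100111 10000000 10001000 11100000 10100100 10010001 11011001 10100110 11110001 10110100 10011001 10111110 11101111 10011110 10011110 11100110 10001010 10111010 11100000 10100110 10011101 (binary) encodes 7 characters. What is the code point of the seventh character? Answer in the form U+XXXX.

Offset 0: leading byte 0xF0 = 11110000 → 4-byte char #1 = F0 A7 80 88.
Offset 4: leading byte 0xE0 = 11100000 → 3-byte char #2 = E0 A4 91.
Offset 7: leading byte 0xD9 = 11011001 → 2-byte char #3 = D9 A6.
Offset 9: leading byte 0xF1 = 11110001 → 4-byte char #4 = F1 B4 99 BE.
Offset 13: leading byte 0xEF = 11101111 → 3-byte char #5 = EF 9E 9E.
Offset 16: leading byte 0xE6 = 11100110 → 3-byte char #6 = E6 8A BA.
Offset 19: leading byte 0xE0 = 11100000 → 3-byte char #7 = E0 A6 9D.
Leading byte 0xE0 = 11100000 matches 1110xxxx → 3-byte sequence.
Byte 1: 0xE0 = 11100000, payload 0000 (4 bits).
Byte 2: 0xA6 = 10100110 (10xxxxxx ✓), payload 100110.
Byte 3: 0x9D = 10011101 (10xxxxxx ✓), payload 011101.
Concatenate: 0000100110011101 = 0x99D (16 bits → U+099D).

U+099D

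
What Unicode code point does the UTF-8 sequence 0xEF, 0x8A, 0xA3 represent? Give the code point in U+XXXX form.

U+F2A3

Leading byte 0xEF = 11101111 matches 1110xxxx → 3-byte sequence.
Byte 1: 0xEF = 11101111, payload 1111 (4 bits).
Byte 2: 0x8A = 10001010 (10xxxxxx ✓), payload 001010.
Byte 3: 0xA3 = 10100011 (10xxxxxx ✓), payload 100011.
Concatenate: 1111001010100011 = 0xF2A3 (16 bits → U+F2A3).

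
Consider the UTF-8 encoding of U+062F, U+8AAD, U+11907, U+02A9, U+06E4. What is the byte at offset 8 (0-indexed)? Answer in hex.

U+062F → 2-byte form D8 AF at offsets 0–1.
U+8AAD → 3-byte form E8 AA AD at offsets 2–4.
U+11907 → 4-byte form F0 91 A4 87 at offsets 5–8.
Offset 8 falls in char 3's range; it's byte 4 of F0 91 A4 87 = 0x87.

0x87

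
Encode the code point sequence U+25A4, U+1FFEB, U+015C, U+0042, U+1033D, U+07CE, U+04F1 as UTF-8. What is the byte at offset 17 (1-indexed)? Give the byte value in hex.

0xD3

1-indexed offset 17 is 0-indexed offset 16.
U+25A4 → 3-byte form E2 96 A4 at offsets 0–2.
U+1FFEB → 4-byte form F0 9F BF AB at offsets 3–6.
U+015C → 2-byte form C5 9C at offsets 7–8.
U+0042 → 1-byte form 42 at offsets 9–9.
U+1033D → 4-byte form F0 90 8C BD at offsets 10–13.
U+07CE → 2-byte form DF 8E at offsets 14–15.
U+04F1 → 2-byte form D3 B1 at offsets 16–17.
Offset 16 falls in char 7's range; it's byte 1 of D3 B1 = 0xD3.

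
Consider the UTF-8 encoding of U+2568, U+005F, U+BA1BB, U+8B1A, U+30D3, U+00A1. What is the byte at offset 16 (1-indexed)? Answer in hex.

0xA1

1-indexed offset 16 is 0-indexed offset 15.
U+2568 → 3-byte form E2 95 A8 at offsets 0–2.
U+005F → 1-byte form 5F at offsets 3–3.
U+BA1BB → 4-byte form F2 BA 86 BB at offsets 4–7.
U+8B1A → 3-byte form E8 AC 9A at offsets 8–10.
U+30D3 → 3-byte form E3 83 93 at offsets 11–13.
U+00A1 → 2-byte form C2 A1 at offsets 14–15.
Offset 15 falls in char 6's range; it's byte 2 of C2 A1 = 0xA1.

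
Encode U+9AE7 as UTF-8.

E9 AB A7

U+9AE7 = 0x9AE7 = 39655 decimal. In range U+0800–U+FFFF → 3-byte form: 1110xxxx 10xxxxxx 10xxxxxx.
Binary (16 bits): 1001101011100111.
Split 4+6+6: 1001 | 101011 | 100111.
Byte 1: 11101001 = 0xE9.
Byte 2: 10101011 = 0xAB.
Byte 3: 10100111 = 0xA7.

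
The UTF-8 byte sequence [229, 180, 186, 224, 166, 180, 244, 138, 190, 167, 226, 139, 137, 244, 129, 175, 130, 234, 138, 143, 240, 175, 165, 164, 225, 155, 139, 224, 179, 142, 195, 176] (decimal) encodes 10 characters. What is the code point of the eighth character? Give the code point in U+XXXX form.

Offset 0: leading byte 0xE5 = 11100101 → 3-byte char #1 = E5 B4 BA.
Offset 3: leading byte 0xE0 = 11100000 → 3-byte char #2 = E0 A6 B4.
Offset 6: leading byte 0xF4 = 11110100 → 4-byte char #3 = F4 8A BE A7.
Offset 10: leading byte 0xE2 = 11100010 → 3-byte char #4 = E2 8B 89.
Offset 13: leading byte 0xF4 = 11110100 → 4-byte char #5 = F4 81 AF 82.
Offset 17: leading byte 0xEA = 11101010 → 3-byte char #6 = EA 8A 8F.
Offset 20: leading byte 0xF0 = 11110000 → 4-byte char #7 = F0 AF A5 A4.
Offset 24: leading byte 0xE1 = 11100001 → 3-byte char #8 = E1 9B 8B.
Leading byte 0xE1 = 11100001 matches 1110xxxx → 3-byte sequence.
Byte 1: 0xE1 = 11100001, payload 0001 (4 bits).
Byte 2: 0x9B = 10011011 (10xxxxxx ✓), payload 011011.
Byte 3: 0x8B = 10001011 (10xxxxxx ✓), payload 001011.
Concatenate: 0001011011001011 = 0x16CB (16 bits → U+16CB).

U+16CB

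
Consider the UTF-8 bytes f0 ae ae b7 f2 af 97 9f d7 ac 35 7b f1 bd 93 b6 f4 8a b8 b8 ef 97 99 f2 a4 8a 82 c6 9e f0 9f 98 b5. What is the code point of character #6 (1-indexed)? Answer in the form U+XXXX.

U+7D4F6

Offset 0: leading byte 0xF0 = 11110000 → 4-byte char #1 = F0 AE AE B7.
Offset 4: leading byte 0xF2 = 11110010 → 4-byte char #2 = F2 AF 97 9F.
Offset 8: leading byte 0xD7 = 11010111 → 2-byte char #3 = D7 AC.
Offset 10: leading byte 0x35 = 00110101 → 1-byte char #4 = 35.
Offset 11: leading byte 0x7B = 01111011 → 1-byte char #5 = 7B.
Offset 12: leading byte 0xF1 = 11110001 → 4-byte char #6 = F1 BD 93 B6.
Leading byte 0xF1 = 11110001 matches 11110xxx → 4-byte sequence.
Byte 1: 0xF1 = 11110001, payload 001 (3 bits).
Byte 2: 0xBD = 10111101 (10xxxxxx ✓), payload 111101.
Byte 3: 0x93 = 10010011 (10xxxxxx ✓), payload 010011.
Byte 4: 0xB6 = 10110110 (10xxxxxx ✓), payload 110110.
Concatenate: 001111101010011110110 = 0x7D4F6 (21 bits → U+7D4F6).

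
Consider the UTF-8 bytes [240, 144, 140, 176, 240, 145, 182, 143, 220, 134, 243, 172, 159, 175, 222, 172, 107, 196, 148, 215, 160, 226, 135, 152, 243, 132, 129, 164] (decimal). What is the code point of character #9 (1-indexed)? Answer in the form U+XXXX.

Offset 0: leading byte 0xF0 = 11110000 → 4-byte char #1 = F0 90 8C B0.
Offset 4: leading byte 0xF0 = 11110000 → 4-byte char #2 = F0 91 B6 8F.
Offset 8: leading byte 0xDC = 11011100 → 2-byte char #3 = DC 86.
Offset 10: leading byte 0xF3 = 11110011 → 4-byte char #4 = F3 AC 9F AF.
Offset 14: leading byte 0xDE = 11011110 → 2-byte char #5 = DE AC.
Offset 16: leading byte 0x6B = 01101011 → 1-byte char #6 = 6B.
Offset 17: leading byte 0xC4 = 11000100 → 2-byte char #7 = C4 94.
Offset 19: leading byte 0xD7 = 11010111 → 2-byte char #8 = D7 A0.
Offset 21: leading byte 0xE2 = 11100010 → 3-byte char #9 = E2 87 98.
Leading byte 0xE2 = 11100010 matches 1110xxxx → 3-byte sequence.
Byte 1: 0xE2 = 11100010, payload 0010 (4 bits).
Byte 2: 0x87 = 10000111 (10xxxxxx ✓), payload 000111.
Byte 3: 0x98 = 10011000 (10xxxxxx ✓), payload 011000.
Concatenate: 0010000111011000 = 0x21D8 (16 bits → U+21D8).

U+21D8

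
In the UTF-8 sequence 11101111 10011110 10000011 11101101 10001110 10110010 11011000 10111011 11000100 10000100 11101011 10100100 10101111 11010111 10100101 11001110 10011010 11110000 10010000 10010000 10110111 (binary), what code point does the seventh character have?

Offset 0: leading byte 0xEF = 11101111 → 3-byte char #1 = EF 9E 83.
Offset 3: leading byte 0xED = 11101101 → 3-byte char #2 = ED 8E B2.
Offset 6: leading byte 0xD8 = 11011000 → 2-byte char #3 = D8 BB.
Offset 8: leading byte 0xC4 = 11000100 → 2-byte char #4 = C4 84.
Offset 10: leading byte 0xEB = 11101011 → 3-byte char #5 = EB A4 AF.
Offset 13: leading byte 0xD7 = 11010111 → 2-byte char #6 = D7 A5.
Offset 15: leading byte 0xCE = 11001110 → 2-byte char #7 = CE 9A.
Leading byte 0xCE = 11001110 matches 110xxxxx → 2-byte sequence.
Byte 1: 0xCE = 11001110, payload 01110 (5 bits).
Byte 2: 0x9A = 10011010 (10xxxxxx ✓), payload 011010.
Concatenate: 01110011010 = 0x39A (11 bits → U+039A).

U+039A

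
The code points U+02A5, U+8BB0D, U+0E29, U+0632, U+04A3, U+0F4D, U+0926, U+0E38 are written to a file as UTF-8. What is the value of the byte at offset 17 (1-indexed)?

1-indexed offset 17 is 0-indexed offset 16.
U+02A5 → 2-byte form CA A5 at offsets 0–1.
U+8BB0D → 4-byte form F2 8B AC 8D at offsets 2–5.
U+0E29 → 3-byte form E0 B8 A9 at offsets 6–8.
U+0632 → 2-byte form D8 B2 at offsets 9–10.
U+04A3 → 2-byte form D2 A3 at offsets 11–12.
U+0F4D → 3-byte form E0 BD 8D at offsets 13–15.
U+0926 → 3-byte form E0 A4 A6 at offsets 16–18.
Offset 16 falls in char 7's range; it's byte 1 of E0 A4 A6 = 0xE0.

0xE0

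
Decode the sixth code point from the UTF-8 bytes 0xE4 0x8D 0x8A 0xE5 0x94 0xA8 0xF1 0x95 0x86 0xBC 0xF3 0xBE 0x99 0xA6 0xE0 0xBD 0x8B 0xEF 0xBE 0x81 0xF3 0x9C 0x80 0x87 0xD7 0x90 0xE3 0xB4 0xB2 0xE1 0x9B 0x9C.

U+FF81

Offset 0: leading byte 0xE4 = 11100100 → 3-byte char #1 = E4 8D 8A.
Offset 3: leading byte 0xE5 = 11100101 → 3-byte char #2 = E5 94 A8.
Offset 6: leading byte 0xF1 = 11110001 → 4-byte char #3 = F1 95 86 BC.
Offset 10: leading byte 0xF3 = 11110011 → 4-byte char #4 = F3 BE 99 A6.
Offset 14: leading byte 0xE0 = 11100000 → 3-byte char #5 = E0 BD 8B.
Offset 17: leading byte 0xEF = 11101111 → 3-byte char #6 = EF BE 81.
Leading byte 0xEF = 11101111 matches 1110xxxx → 3-byte sequence.
Byte 1: 0xEF = 11101111, payload 1111 (4 bits).
Byte 2: 0xBE = 10111110 (10xxxxxx ✓), payload 111110.
Byte 3: 0x81 = 10000001 (10xxxxxx ✓), payload 000001.
Concatenate: 1111111110000001 = 0xFF81 (16 bits → U+FF81).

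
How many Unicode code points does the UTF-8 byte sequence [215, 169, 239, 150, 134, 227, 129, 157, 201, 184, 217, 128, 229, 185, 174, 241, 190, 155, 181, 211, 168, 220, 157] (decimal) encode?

9

Byte at offset 0: 0xD7 = 11010111 → 2-byte char (#1). Advance 2.
Byte at offset 2: 0xEF = 11101111 → 3-byte char (#2). Advance 3.
Byte at offset 5: 0xE3 = 11100011 → 3-byte char (#3). Advance 3.
Byte at offset 8: 0xC9 = 11001001 → 2-byte char (#4). Advance 2.
Byte at offset 10: 0xD9 = 11011001 → 2-byte char (#5). Advance 2.
Byte at offset 12: 0xE5 = 11100101 → 3-byte char (#6). Advance 3.
Byte at offset 15: 0xF1 = 11110001 → 4-byte char (#7). Advance 4.
Byte at offset 19: 0xD3 = 11010011 → 2-byte char (#8). Advance 2.
Byte at offset 21: 0xDC = 11011100 → 2-byte char (#9). Advance 2.
Reached end at offset 23 after 9 code points.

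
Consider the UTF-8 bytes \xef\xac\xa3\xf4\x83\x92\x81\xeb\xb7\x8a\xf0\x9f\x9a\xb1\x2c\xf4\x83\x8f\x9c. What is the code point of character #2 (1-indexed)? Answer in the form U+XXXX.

Offset 0: leading byte 0xEF = 11101111 → 3-byte char #1 = EF AC A3.
Offset 3: leading byte 0xF4 = 11110100 → 4-byte char #2 = F4 83 92 81.
Leading byte 0xF4 = 11110100 matches 11110xxx → 4-byte sequence.
Byte 1: 0xF4 = 11110100, payload 100 (3 bits).
Byte 2: 0x83 = 10000011 (10xxxxxx ✓), payload 000011.
Byte 3: 0x92 = 10010010 (10xxxxxx ✓), payload 010010.
Byte 4: 0x81 = 10000001 (10xxxxxx ✓), payload 000001.
Concatenate: 100000011010010000001 = 0x103481 (21 bits → U+103481).

U+103481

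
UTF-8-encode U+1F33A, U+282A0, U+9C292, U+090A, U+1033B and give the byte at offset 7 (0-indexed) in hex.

0xA0

U+1F33A → 4-byte form F0 9F 8C BA at offsets 0–3.
U+282A0 → 4-byte form F0 A8 8A A0 at offsets 4–7.
Offset 7 falls in char 2's range; it's byte 4 of F0 A8 8A A0 = 0xA0.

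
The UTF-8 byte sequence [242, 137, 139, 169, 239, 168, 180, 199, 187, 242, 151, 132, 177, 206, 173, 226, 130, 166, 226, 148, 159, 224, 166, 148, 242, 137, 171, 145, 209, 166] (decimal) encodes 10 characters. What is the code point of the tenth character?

Offset 0: leading byte 0xF2 = 11110010 → 4-byte char #1 = F2 89 8B A9.
Offset 4: leading byte 0xEF = 11101111 → 3-byte char #2 = EF A8 B4.
Offset 7: leading byte 0xC7 = 11000111 → 2-byte char #3 = C7 BB.
Offset 9: leading byte 0xF2 = 11110010 → 4-byte char #4 = F2 97 84 B1.
Offset 13: leading byte 0xCE = 11001110 → 2-byte char #5 = CE AD.
Offset 15: leading byte 0xE2 = 11100010 → 3-byte char #6 = E2 82 A6.
Offset 18: leading byte 0xE2 = 11100010 → 3-byte char #7 = E2 94 9F.
Offset 21: leading byte 0xE0 = 11100000 → 3-byte char #8 = E0 A6 94.
Offset 24: leading byte 0xF2 = 11110010 → 4-byte char #9 = F2 89 AB 91.
Offset 28: leading byte 0xD1 = 11010001 → 2-byte char #10 = D1 A6.
Leading byte 0xD1 = 11010001 matches 110xxxxx → 2-byte sequence.
Byte 1: 0xD1 = 11010001, payload 10001 (5 bits).
Byte 2: 0xA6 = 10100110 (10xxxxxx ✓), payload 100110.
Concatenate: 10001100110 = 0x466 (11 bits → U+0466).

U+0466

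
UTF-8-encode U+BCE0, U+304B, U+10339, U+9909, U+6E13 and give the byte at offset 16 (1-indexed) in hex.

0x93

1-indexed offset 16 is 0-indexed offset 15.
U+BCE0 → 3-byte form EB B3 A0 at offsets 0–2.
U+304B → 3-byte form E3 81 8B at offsets 3–5.
U+10339 → 4-byte form F0 90 8C B9 at offsets 6–9.
U+9909 → 3-byte form E9 A4 89 at offsets 10–12.
U+6E13 → 3-byte form E6 B8 93 at offsets 13–15.
Offset 15 falls in char 5's range; it's byte 3 of E6 B8 93 = 0x93.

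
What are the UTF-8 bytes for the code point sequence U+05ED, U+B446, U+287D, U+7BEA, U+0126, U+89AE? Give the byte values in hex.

U+05ED: 2-byte form → D7 AD.
U+B446: 3-byte form → EB 91 86.
U+287D: 3-byte form → E2 A1 BD.
U+7BEA: 3-byte form → E7 AF AA.
U+0126: 2-byte form → C4 A6.
U+89AE: 3-byte form → E8 A6 AE.
Concatenated (16 bytes): D7 AD EB 91 86 E2 A1 BD E7 AF AA C4 A6 E8 A6 AE.

D7 AD EB 91 86 E2 A1 BD E7 AF AA C4 A6 E8 A6 AE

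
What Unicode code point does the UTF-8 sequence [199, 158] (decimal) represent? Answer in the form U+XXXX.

Leading byte 0xC7 = 11000111 matches 110xxxxx → 2-byte sequence.
Byte 1: 0xC7 = 11000111, payload 00111 (5 bits).
Byte 2: 0x9E = 10011110 (10xxxxxx ✓), payload 011110.
Concatenate: 00111011110 = 0x1DE (11 bits → U+01DE).

U+01DE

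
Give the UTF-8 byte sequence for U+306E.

E3 81 AE

U+306E = 0x306E = 12398 decimal. In range U+0800–U+FFFF → 3-byte form: 1110xxxx 10xxxxxx 10xxxxxx.
Binary (16 bits): 0011000001101110.
Split 4+6+6: 0011 | 000001 | 101110.
Byte 1: 11100011 = 0xE3.
Byte 2: 10000001 = 0x81.
Byte 3: 10101110 = 0xAE.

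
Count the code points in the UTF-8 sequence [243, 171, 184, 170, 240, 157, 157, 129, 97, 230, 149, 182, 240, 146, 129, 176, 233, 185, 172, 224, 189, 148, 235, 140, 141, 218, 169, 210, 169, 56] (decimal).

11

Byte at offset 0: 0xF3 = 11110011 → 4-byte char (#1). Advance 4.
Byte at offset 4: 0xF0 = 11110000 → 4-byte char (#2). Advance 4.
Byte at offset 8: 0x61 = 01100001 → 1-byte char (#3). Advance 1.
Byte at offset 9: 0xE6 = 11100110 → 3-byte char (#4). Advance 3.
Byte at offset 12: 0xF0 = 11110000 → 4-byte char (#5). Advance 4.
Byte at offset 16: 0xE9 = 11101001 → 3-byte char (#6). Advance 3.
Byte at offset 19: 0xE0 = 11100000 → 3-byte char (#7). Advance 3.
Byte at offset 22: 0xEB = 11101011 → 3-byte char (#8). Advance 3.
Byte at offset 25: 0xDA = 11011010 → 2-byte char (#9). Advance 2.
Byte at offset 27: 0xD2 = 11010010 → 2-byte char (#10). Advance 2.
Byte at offset 29: 0x38 = 00111000 → 1-byte char (#11). Advance 1.
Reached end at offset 30 after 11 code points.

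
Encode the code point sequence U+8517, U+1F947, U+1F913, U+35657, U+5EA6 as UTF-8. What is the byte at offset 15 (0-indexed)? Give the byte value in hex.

U+8517 → 3-byte form E8 94 97 at offsets 0–2.
U+1F947 → 4-byte form F0 9F A5 87 at offsets 3–6.
U+1F913 → 4-byte form F0 9F A4 93 at offsets 7–10.
U+35657 → 4-byte form F0 B5 99 97 at offsets 11–14.
U+5EA6 → 3-byte form E5 BA A6 at offsets 15–17.
Offset 15 falls in char 5's range; it's byte 1 of E5 BA A6 = 0xE5.

0xE5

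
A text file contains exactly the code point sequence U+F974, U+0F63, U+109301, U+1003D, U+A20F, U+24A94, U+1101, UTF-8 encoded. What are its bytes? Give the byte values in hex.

U+F974: 3-byte form → EF A5 B4.
U+0F63: 3-byte form → E0 BD A3.
U+109301: 4-byte form → F4 89 8C 81.
U+1003D: 4-byte form → F0 90 80 BD.
U+A20F: 3-byte form → EA 88 8F.
U+24A94: 4-byte form → F0 A4 AA 94.
U+1101: 3-byte form → E1 84 81.
Concatenated (24 bytes): EF A5 B4 E0 BD A3 F4 89 8C 81 F0 90 80 BD EA 88 8F F0 A4 AA 94 E1 84 81.

EF A5 B4 E0 BD A3 F4 89 8C 81 F0 90 80 BD EA 88 8F F0 A4 AA 94 E1 84 81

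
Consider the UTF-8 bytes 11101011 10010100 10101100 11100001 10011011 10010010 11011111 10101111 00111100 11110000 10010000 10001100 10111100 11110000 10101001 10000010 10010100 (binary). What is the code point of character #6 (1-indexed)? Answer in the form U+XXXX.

Offset 0: leading byte 0xEB = 11101011 → 3-byte char #1 = EB 94 AC.
Offset 3: leading byte 0xE1 = 11100001 → 3-byte char #2 = E1 9B 92.
Offset 6: leading byte 0xDF = 11011111 → 2-byte char #3 = DF AF.
Offset 8: leading byte 0x3C = 00111100 → 1-byte char #4 = 3C.
Offset 9: leading byte 0xF0 = 11110000 → 4-byte char #5 = F0 90 8C BC.
Offset 13: leading byte 0xF0 = 11110000 → 4-byte char #6 = F0 A9 82 94.
Leading byte 0xF0 = 11110000 matches 11110xxx → 4-byte sequence.
Byte 1: 0xF0 = 11110000, payload 000 (3 bits).
Byte 2: 0xA9 = 10101001 (10xxxxxx ✓), payload 101001.
Byte 3: 0x82 = 10000010 (10xxxxxx ✓), payload 000010.
Byte 4: 0x94 = 10010100 (10xxxxxx ✓), payload 010100.
Concatenate: 000101001000010010100 = 0x29094 (21 bits → U+29094).

U+29094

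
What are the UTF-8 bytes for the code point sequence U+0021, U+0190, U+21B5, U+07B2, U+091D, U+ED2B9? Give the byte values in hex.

21 C6 90 E2 86 B5 DE B2 E0 A4 9D F3 AD 8A B9

U+0021: 1-byte form → 21.
U+0190: 2-byte form → C6 90.
U+21B5: 3-byte form → E2 86 B5.
U+07B2: 2-byte form → DE B2.
U+091D: 3-byte form → E0 A4 9D.
U+ED2B9: 4-byte form → F3 AD 8A B9.
Concatenated (15 bytes): 21 C6 90 E2 86 B5 DE B2 E0 A4 9D F3 AD 8A B9.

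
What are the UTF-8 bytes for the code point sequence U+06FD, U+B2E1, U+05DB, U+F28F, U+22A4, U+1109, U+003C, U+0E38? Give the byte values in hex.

DB BD EB 8B A1 D7 9B EF 8A 8F E2 8A A4 E1 84 89 3C E0 B8 B8

U+06FD: 2-byte form → DB BD.
U+B2E1: 3-byte form → EB 8B A1.
U+05DB: 2-byte form → D7 9B.
U+F28F: 3-byte form → EF 8A 8F.
U+22A4: 3-byte form → E2 8A A4.
U+1109: 3-byte form → E1 84 89.
U+003C: 1-byte form → 3C.
U+0E38: 3-byte form → E0 B8 B8.
Concatenated (20 bytes): DB BD EB 8B A1 D7 9B EF 8A 8F E2 8A A4 E1 84 89 3C E0 B8 B8.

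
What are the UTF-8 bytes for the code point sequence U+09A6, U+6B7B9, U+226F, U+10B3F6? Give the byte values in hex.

E0 A6 A6 F1 AB 9E B9 E2 89 AF F4 8B 8F B6

U+09A6: 3-byte form → E0 A6 A6.
U+6B7B9: 4-byte form → F1 AB 9E B9.
U+226F: 3-byte form → E2 89 AF.
U+10B3F6: 4-byte form → F4 8B 8F B6.
Concatenated (14 bytes): E0 A6 A6 F1 AB 9E B9 E2 89 AF F4 8B 8F B6.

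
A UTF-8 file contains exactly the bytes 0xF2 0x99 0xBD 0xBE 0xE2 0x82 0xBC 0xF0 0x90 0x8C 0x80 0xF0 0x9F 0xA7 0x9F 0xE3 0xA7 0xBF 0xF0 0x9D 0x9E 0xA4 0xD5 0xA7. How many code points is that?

Byte at offset 0: 0xF2 = 11110010 → 4-byte char (#1). Advance 4.
Byte at offset 4: 0xE2 = 11100010 → 3-byte char (#2). Advance 3.
Byte at offset 7: 0xF0 = 11110000 → 4-byte char (#3). Advance 4.
Byte at offset 11: 0xF0 = 11110000 → 4-byte char (#4). Advance 4.
Byte at offset 15: 0xE3 = 11100011 → 3-byte char (#5). Advance 3.
Byte at offset 18: 0xF0 = 11110000 → 4-byte char (#6). Advance 4.
Byte at offset 22: 0xD5 = 11010101 → 2-byte char (#7). Advance 2.
Reached end at offset 24 after 7 code points.

7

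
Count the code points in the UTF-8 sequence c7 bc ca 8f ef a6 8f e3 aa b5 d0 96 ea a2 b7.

6

Byte at offset 0: 0xC7 = 11000111 → 2-byte char (#1). Advance 2.
Byte at offset 2: 0xCA = 11001010 → 2-byte char (#2). Advance 2.
Byte at offset 4: 0xEF = 11101111 → 3-byte char (#3). Advance 3.
Byte at offset 7: 0xE3 = 11100011 → 3-byte char (#4). Advance 3.
Byte at offset 10: 0xD0 = 11010000 → 2-byte char (#5). Advance 2.
Byte at offset 12: 0xEA = 11101010 → 3-byte char (#6). Advance 3.
Reached end at offset 15 after 6 code points.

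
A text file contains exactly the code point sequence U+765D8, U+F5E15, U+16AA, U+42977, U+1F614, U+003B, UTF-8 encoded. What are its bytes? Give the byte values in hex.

F1 B6 97 98 F3 B5 B8 95 E1 9A AA F1 82 A5 B7 F0 9F 98 94 3B

U+765D8: 4-byte form → F1 B6 97 98.
U+F5E15: 4-byte form → F3 B5 B8 95.
U+16AA: 3-byte form → E1 9A AA.
U+42977: 4-byte form → F1 82 A5 B7.
U+1F614: 4-byte form → F0 9F 98 94.
U+003B: 1-byte form → 3B.
Concatenated (20 bytes): F1 B6 97 98 F3 B5 B8 95 E1 9A AA F1 82 A5 B7 F0 9F 98 94 3B.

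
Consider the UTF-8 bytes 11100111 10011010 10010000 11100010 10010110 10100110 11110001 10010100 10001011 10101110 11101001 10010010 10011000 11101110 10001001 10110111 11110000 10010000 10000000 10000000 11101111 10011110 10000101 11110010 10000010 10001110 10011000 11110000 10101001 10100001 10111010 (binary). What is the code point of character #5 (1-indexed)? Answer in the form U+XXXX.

U+E277

Offset 0: leading byte 0xE7 = 11100111 → 3-byte char #1 = E7 9A 90.
Offset 3: leading byte 0xE2 = 11100010 → 3-byte char #2 = E2 96 A6.
Offset 6: leading byte 0xF1 = 11110001 → 4-byte char #3 = F1 94 8B AE.
Offset 10: leading byte 0xE9 = 11101001 → 3-byte char #4 = E9 92 98.
Offset 13: leading byte 0xEE = 11101110 → 3-byte char #5 = EE 89 B7.
Leading byte 0xEE = 11101110 matches 1110xxxx → 3-byte sequence.
Byte 1: 0xEE = 11101110, payload 1110 (4 bits).
Byte 2: 0x89 = 10001001 (10xxxxxx ✓), payload 001001.
Byte 3: 0xB7 = 10110111 (10xxxxxx ✓), payload 110111.
Concatenate: 1110001001110111 = 0xE277 (16 bits → U+E277).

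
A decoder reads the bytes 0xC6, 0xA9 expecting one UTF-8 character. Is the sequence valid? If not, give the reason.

valid

Leading byte 0xC6 = 11000110 → 2-byte form.
Continuation bytes 0xA9=10101001 all match 10xxxxxx.
Decoded value 0x1A9 is ≥ 0x80 (shortest form) and not a surrogate.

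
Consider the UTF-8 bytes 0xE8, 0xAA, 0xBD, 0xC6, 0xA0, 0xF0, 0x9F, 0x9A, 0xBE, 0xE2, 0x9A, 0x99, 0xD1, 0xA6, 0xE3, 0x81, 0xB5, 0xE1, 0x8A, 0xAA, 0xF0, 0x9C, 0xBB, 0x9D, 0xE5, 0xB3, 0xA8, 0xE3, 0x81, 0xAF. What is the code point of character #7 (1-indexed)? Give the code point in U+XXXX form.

U+12AA

Offset 0: leading byte 0xE8 = 11101000 → 3-byte char #1 = E8 AA BD.
Offset 3: leading byte 0xC6 = 11000110 → 2-byte char #2 = C6 A0.
Offset 5: leading byte 0xF0 = 11110000 → 4-byte char #3 = F0 9F 9A BE.
Offset 9: leading byte 0xE2 = 11100010 → 3-byte char #4 = E2 9A 99.
Offset 12: leading byte 0xD1 = 11010001 → 2-byte char #5 = D1 A6.
Offset 14: leading byte 0xE3 = 11100011 → 3-byte char #6 = E3 81 B5.
Offset 17: leading byte 0xE1 = 11100001 → 3-byte char #7 = E1 8A AA.
Leading byte 0xE1 = 11100001 matches 1110xxxx → 3-byte sequence.
Byte 1: 0xE1 = 11100001, payload 0001 (4 bits).
Byte 2: 0x8A = 10001010 (10xxxxxx ✓), payload 001010.
Byte 3: 0xAA = 10101010 (10xxxxxx ✓), payload 101010.
Concatenate: 0001001010101010 = 0x12AA (16 bits → U+12AA).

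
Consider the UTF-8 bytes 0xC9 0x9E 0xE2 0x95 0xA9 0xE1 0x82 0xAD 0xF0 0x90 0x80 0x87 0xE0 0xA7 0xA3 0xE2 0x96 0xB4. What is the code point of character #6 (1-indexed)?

Offset 0: leading byte 0xC9 = 11001001 → 2-byte char #1 = C9 9E.
Offset 2: leading byte 0xE2 = 11100010 → 3-byte char #2 = E2 95 A9.
Offset 5: leading byte 0xE1 = 11100001 → 3-byte char #3 = E1 82 AD.
Offset 8: leading byte 0xF0 = 11110000 → 4-byte char #4 = F0 90 80 87.
Offset 12: leading byte 0xE0 = 11100000 → 3-byte char #5 = E0 A7 A3.
Offset 15: leading byte 0xE2 = 11100010 → 3-byte char #6 = E2 96 B4.
Leading byte 0xE2 = 11100010 matches 1110xxxx → 3-byte sequence.
Byte 1: 0xE2 = 11100010, payload 0010 (4 bits).
Byte 2: 0x96 = 10010110 (10xxxxxx ✓), payload 010110.
Byte 3: 0xB4 = 10110100 (10xxxxxx ✓), payload 110100.
Concatenate: 0010010110110100 = 0x25B4 (16 bits → U+25B4).

U+25B4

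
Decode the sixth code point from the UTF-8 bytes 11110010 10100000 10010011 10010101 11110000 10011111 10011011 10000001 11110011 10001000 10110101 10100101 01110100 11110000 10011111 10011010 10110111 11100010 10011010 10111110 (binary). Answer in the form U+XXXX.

Offset 0: leading byte 0xF2 = 11110010 → 4-byte char #1 = F2 A0 93 95.
Offset 4: leading byte 0xF0 = 11110000 → 4-byte char #2 = F0 9F 9B 81.
Offset 8: leading byte 0xF3 = 11110011 → 4-byte char #3 = F3 88 B5 A5.
Offset 12: leading byte 0x74 = 01110100 → 1-byte char #4 = 74.
Offset 13: leading byte 0xF0 = 11110000 → 4-byte char #5 = F0 9F 9A B7.
Offset 17: leading byte 0xE2 = 11100010 → 3-byte char #6 = E2 9A BE.
Leading byte 0xE2 = 11100010 matches 1110xxxx → 3-byte sequence.
Byte 1: 0xE2 = 11100010, payload 0010 (4 bits).
Byte 2: 0x9A = 10011010 (10xxxxxx ✓), payload 011010.
Byte 3: 0xBE = 10111110 (10xxxxxx ✓), payload 111110.
Concatenate: 0010011010111110 = 0x26BE (16 bits → U+26BE).

U+26BE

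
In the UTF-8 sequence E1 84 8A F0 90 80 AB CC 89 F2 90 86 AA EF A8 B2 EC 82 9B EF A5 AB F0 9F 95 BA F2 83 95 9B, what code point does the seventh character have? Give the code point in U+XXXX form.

U+F96B

Offset 0: leading byte 0xE1 = 11100001 → 3-byte char #1 = E1 84 8A.
Offset 3: leading byte 0xF0 = 11110000 → 4-byte char #2 = F0 90 80 AB.
Offset 7: leading byte 0xCC = 11001100 → 2-byte char #3 = CC 89.
Offset 9: leading byte 0xF2 = 11110010 → 4-byte char #4 = F2 90 86 AA.
Offset 13: leading byte 0xEF = 11101111 → 3-byte char #5 = EF A8 B2.
Offset 16: leading byte 0xEC = 11101100 → 3-byte char #6 = EC 82 9B.
Offset 19: leading byte 0xEF = 11101111 → 3-byte char #7 = EF A5 AB.
Leading byte 0xEF = 11101111 matches 1110xxxx → 3-byte sequence.
Byte 1: 0xEF = 11101111, payload 1111 (4 bits).
Byte 2: 0xA5 = 10100101 (10xxxxxx ✓), payload 100101.
Byte 3: 0xAB = 10101011 (10xxxxxx ✓), payload 101011.
Concatenate: 1111100101101011 = 0xF96B (16 bits → U+F96B).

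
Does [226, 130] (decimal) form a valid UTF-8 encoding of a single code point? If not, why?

invalid (sequence truncated)

Leading byte 0xE2 = 11100010 → 3-byte form, but only 2 bytes are present.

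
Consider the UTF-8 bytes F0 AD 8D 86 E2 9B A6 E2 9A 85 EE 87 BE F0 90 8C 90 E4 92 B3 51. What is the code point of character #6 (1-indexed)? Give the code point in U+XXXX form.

U+44B3

Offset 0: leading byte 0xF0 = 11110000 → 4-byte char #1 = F0 AD 8D 86.
Offset 4: leading byte 0xE2 = 11100010 → 3-byte char #2 = E2 9B A6.
Offset 7: leading byte 0xE2 = 11100010 → 3-byte char #3 = E2 9A 85.
Offset 10: leading byte 0xEE = 11101110 → 3-byte char #4 = EE 87 BE.
Offset 13: leading byte 0xF0 = 11110000 → 4-byte char #5 = F0 90 8C 90.
Offset 17: leading byte 0xE4 = 11100100 → 3-byte char #6 = E4 92 B3.
Leading byte 0xE4 = 11100100 matches 1110xxxx → 3-byte sequence.
Byte 1: 0xE4 = 11100100, payload 0100 (4 bits).
Byte 2: 0x92 = 10010010 (10xxxxxx ✓), payload 010010.
Byte 3: 0xB3 = 10110011 (10xxxxxx ✓), payload 110011.
Concatenate: 0100010010110011 = 0x44B3 (16 bits → U+44B3).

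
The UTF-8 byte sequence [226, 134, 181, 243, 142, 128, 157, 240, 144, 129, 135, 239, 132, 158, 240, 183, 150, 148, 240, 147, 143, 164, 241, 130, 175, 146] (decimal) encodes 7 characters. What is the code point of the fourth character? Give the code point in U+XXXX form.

Offset 0: leading byte 0xE2 = 11100010 → 3-byte char #1 = E2 86 B5.
Offset 3: leading byte 0xF3 = 11110011 → 4-byte char #2 = F3 8E 80 9D.
Offset 7: leading byte 0xF0 = 11110000 → 4-byte char #3 = F0 90 81 87.
Offset 11: leading byte 0xEF = 11101111 → 3-byte char #4 = EF 84 9E.
Leading byte 0xEF = 11101111 matches 1110xxxx → 3-byte sequence.
Byte 1: 0xEF = 11101111, payload 1111 (4 bits).
Byte 2: 0x84 = 10000100 (10xxxxxx ✓), payload 000100.
Byte 3: 0x9E = 10011110 (10xxxxxx ✓), payload 011110.
Concatenate: 1111000100011110 = 0xF11E (16 bits → U+F11E).

U+F11E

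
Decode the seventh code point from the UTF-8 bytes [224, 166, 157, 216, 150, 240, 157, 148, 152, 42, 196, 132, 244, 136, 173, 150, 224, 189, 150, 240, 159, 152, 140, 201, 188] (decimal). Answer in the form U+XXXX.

U+0F56

Offset 0: leading byte 0xE0 = 11100000 → 3-byte char #1 = E0 A6 9D.
Offset 3: leading byte 0xD8 = 11011000 → 2-byte char #2 = D8 96.
Offset 5: leading byte 0xF0 = 11110000 → 4-byte char #3 = F0 9D 94 98.
Offset 9: leading byte 0x2A = 00101010 → 1-byte char #4 = 2A.
Offset 10: leading byte 0xC4 = 11000100 → 2-byte char #5 = C4 84.
Offset 12: leading byte 0xF4 = 11110100 → 4-byte char #6 = F4 88 AD 96.
Offset 16: leading byte 0xE0 = 11100000 → 3-byte char #7 = E0 BD 96.
Leading byte 0xE0 = 11100000 matches 1110xxxx → 3-byte sequence.
Byte 1: 0xE0 = 11100000, payload 0000 (4 bits).
Byte 2: 0xBD = 10111101 (10xxxxxx ✓), payload 111101.
Byte 3: 0x96 = 10010110 (10xxxxxx ✓), payload 010110.
Concatenate: 0000111101010110 = 0xF56 (16 bits → U+0F56).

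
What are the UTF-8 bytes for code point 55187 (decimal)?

U+D793 = 0xD793 = 55187 decimal. In range U+0800–U+FFFF → 3-byte form: 1110xxxx 10xxxxxx 10xxxxxx.
Binary (16 bits): 1101011110010011.
Split 4+6+6: 1101 | 011110 | 010011.
Byte 1: 11101101 = 0xED.
Byte 2: 10011110 = 0x9E.
Byte 3: 10010011 = 0x93.

ED 9E 93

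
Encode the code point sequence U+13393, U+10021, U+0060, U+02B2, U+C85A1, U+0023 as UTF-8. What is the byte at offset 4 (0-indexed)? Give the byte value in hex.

0xF0

U+13393 → 4-byte form F0 93 8E 93 at offsets 0–3.
U+10021 → 4-byte form F0 90 80 A1 at offsets 4–7.
Offset 4 falls in char 2's range; it's byte 1 of F0 90 80 A1 = 0xF0.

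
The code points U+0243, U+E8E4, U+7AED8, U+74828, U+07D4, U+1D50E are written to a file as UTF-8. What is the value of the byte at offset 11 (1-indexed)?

1-indexed offset 11 is 0-indexed offset 10.
U+0243 → 2-byte form C9 83 at offsets 0–1.
U+E8E4 → 3-byte form EE A3 A4 at offsets 2–4.
U+7AED8 → 4-byte form F1 BA BB 98 at offsets 5–8.
U+74828 → 4-byte form F1 B4 A0 A8 at offsets 9–12.
Offset 10 falls in char 4's range; it's byte 2 of F1 B4 A0 A8 = 0xB4.

0xB4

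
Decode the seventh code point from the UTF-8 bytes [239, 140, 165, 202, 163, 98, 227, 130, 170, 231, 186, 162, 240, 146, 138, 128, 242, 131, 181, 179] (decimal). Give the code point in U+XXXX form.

Offset 0: leading byte 0xEF = 11101111 → 3-byte char #1 = EF 8C A5.
Offset 3: leading byte 0xCA = 11001010 → 2-byte char #2 = CA A3.
Offset 5: leading byte 0x62 = 01100010 → 1-byte char #3 = 62.
Offset 6: leading byte 0xE3 = 11100011 → 3-byte char #4 = E3 82 AA.
Offset 9: leading byte 0xE7 = 11100111 → 3-byte char #5 = E7 BA A2.
Offset 12: leading byte 0xF0 = 11110000 → 4-byte char #6 = F0 92 8A 80.
Offset 16: leading byte 0xF2 = 11110010 → 4-byte char #7 = F2 83 B5 B3.
Leading byte 0xF2 = 11110010 matches 11110xxx → 4-byte sequence.
Byte 1: 0xF2 = 11110010, payload 010 (3 bits).
Byte 2: 0x83 = 10000011 (10xxxxxx ✓), payload 000011.
Byte 3: 0xB5 = 10110101 (10xxxxxx ✓), payload 110101.
Byte 4: 0xB3 = 10110011 (10xxxxxx ✓), payload 110011.
Concatenate: 010000011110101110011 = 0x83D73 (21 bits → U+83D73).

U+83D73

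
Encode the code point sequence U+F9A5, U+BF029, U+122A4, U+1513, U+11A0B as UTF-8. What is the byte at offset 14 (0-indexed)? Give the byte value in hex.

0xF0

U+F9A5 → 3-byte form EF A6 A5 at offsets 0–2.
U+BF029 → 4-byte form F2 BF 80 A9 at offsets 3–6.
U+122A4 → 4-byte form F0 92 8A A4 at offsets 7–10.
U+1513 → 3-byte form E1 94 93 at offsets 11–13.
U+11A0B → 4-byte form F0 91 A8 8B at offsets 14–17.
Offset 14 falls in char 5's range; it's byte 1 of F0 91 A8 8B = 0xF0.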